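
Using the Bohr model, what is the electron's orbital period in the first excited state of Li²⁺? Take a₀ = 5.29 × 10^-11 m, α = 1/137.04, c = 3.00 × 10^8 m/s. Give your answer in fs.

0.135 fs

r = n²a₀/Z = 2²·5.29 × 10^-11/3 = 7.05 × 10^-11 m
v = Zαc/n = 3·0.00730·3.00 × 10^8/2 = 3.28 × 10^6 m/s
T = 2πr/v = 1.35 × 10^-16 s = 0.135 fs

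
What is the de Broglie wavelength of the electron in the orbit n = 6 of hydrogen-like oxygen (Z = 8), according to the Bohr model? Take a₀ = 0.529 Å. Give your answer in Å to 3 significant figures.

2.49 Å

The Bohr quantisation condition is nλ = 2πr_n.
r_n = n²a₀/Z = 2.38 Å
λ = 2πr_n/n = 2π·2.38/6 = 2.49 Å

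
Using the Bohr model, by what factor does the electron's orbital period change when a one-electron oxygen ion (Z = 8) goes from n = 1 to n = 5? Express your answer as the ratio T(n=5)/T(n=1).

T ∝ Z^-2 · n^3; with Z fixed, T ∝ n^3.
T(n=5)/T(n=1) = (5/1)^3 = 125

125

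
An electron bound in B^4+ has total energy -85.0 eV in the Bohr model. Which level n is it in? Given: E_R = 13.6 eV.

E_n = −E_R Z²/n² ⇒ n² = E_R Z²/(−E_n) = 13.6 × 5² / 85.0 ≈ 4.00
n = 2

2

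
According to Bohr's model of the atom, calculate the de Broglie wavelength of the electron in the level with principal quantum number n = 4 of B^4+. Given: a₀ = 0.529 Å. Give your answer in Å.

The Bohr quantisation condition is nλ = 2πr_n.
r_n = n²a₀/Z = 1.69 Å
λ = 2πr_n/n = 2π·1.69/4 = 2.66 Å

2.66 Å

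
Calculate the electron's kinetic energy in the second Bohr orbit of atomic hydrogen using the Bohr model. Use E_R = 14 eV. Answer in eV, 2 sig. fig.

For a Coulomb orbit the virial theorem gives K = −E_n.
E_n = −E_R·Z²/n², so K = E_R·Z²/n² = 14 × 1²/2² = 3.5 eV

3.5 eV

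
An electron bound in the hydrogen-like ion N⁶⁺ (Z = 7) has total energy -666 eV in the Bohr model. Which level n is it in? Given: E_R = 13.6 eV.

1

E_n = −E_R Z²/n² ⇒ n² = E_R Z²/(−E_n) = 13.6 × 7² / 666 ≈ 1.00
n = 1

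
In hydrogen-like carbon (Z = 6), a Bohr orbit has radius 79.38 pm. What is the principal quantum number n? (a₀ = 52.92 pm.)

3

r_n = n²a₀/Z ⇒ n² = rZ/a₀ = 79.38 × 6 / 52.92 ≈ 9.00
n = 3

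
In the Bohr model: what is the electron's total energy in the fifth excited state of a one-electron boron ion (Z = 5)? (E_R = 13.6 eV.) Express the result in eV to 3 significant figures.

E_n = −E_R·Z²/n² = −13.6 × 5²/6² = -9.44 eV

-9.44 eV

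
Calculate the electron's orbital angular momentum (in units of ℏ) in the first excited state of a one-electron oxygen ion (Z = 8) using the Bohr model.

L_n = nℏ, so L/ℏ = n = 2.

2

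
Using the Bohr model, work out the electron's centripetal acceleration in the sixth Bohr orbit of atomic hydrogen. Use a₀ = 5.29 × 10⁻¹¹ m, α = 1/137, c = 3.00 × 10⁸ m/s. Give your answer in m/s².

6.99 × 10¹⁹ m/s²

r = n²a₀/Z = 1.90 × 10⁻⁹ m, v = Zαc/n = 3.65 × 10⁵ m/s
a = v²/r = (3.65 × 10⁵)² / 1.90 × 10⁻⁹ = 6.99 × 10¹⁹ m/s²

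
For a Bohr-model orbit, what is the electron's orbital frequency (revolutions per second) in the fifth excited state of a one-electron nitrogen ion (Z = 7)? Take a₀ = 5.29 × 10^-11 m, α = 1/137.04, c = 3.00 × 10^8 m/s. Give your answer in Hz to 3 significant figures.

1.49 × 10^15 Hz

r = n²a₀/Z = 2.72 × 10^-10 m, v = Zαc/n = 2.55 × 10^6 m/s
f = v/(2πr) = 1.49 × 10^15 Hz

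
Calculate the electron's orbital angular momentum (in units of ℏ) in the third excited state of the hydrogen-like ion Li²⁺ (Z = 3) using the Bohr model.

L_n = nℏ, so L/ℏ = n = 4.

4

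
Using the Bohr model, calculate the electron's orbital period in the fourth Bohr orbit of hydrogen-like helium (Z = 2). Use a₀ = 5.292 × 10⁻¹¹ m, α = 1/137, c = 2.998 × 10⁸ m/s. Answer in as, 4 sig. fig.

r = n²a₀/Z = 4²·5.292 × 10⁻¹¹/2 = 4.234 × 10⁻¹⁰ m
v = Zαc/n = 2·0.007299·2.998 × 10⁸/4 = 1.094 × 10⁶ m/s
T = 2πr/v = 2.431 × 10⁻¹⁵ s = 2431 as

2431 as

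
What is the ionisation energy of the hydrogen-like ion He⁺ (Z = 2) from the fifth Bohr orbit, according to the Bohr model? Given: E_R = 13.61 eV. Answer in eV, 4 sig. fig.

E_n = −E_R·Z²/n² = −13.61 × 2²/5² eV = -2.178 eV
Ionisation energy = −E_n = 2.178 eV

2.178 eV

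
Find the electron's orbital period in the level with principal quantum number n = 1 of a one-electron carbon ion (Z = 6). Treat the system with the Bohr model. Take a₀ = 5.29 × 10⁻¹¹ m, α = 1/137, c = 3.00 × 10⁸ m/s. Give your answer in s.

4.22 × 10⁻¹⁸ s

r = n²a₀/Z = 1²·5.29 × 10⁻¹¹/6 = 8.82 × 10⁻¹² m
v = Zαc/n = 6·0.00730·3.00 × 10⁸/1 = 1.31 × 10⁷ m/s
T = 2πr/v = 4.22 × 10⁻¹⁸ s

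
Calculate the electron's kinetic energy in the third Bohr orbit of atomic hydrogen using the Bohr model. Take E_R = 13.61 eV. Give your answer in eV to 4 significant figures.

1.512 eV

For a Coulomb orbit the virial theorem gives K = −E_n.
E_n = −E_R·Z²/n², so K = E_R·Z²/n² = 13.61 × 1²/3² = 1.512 eV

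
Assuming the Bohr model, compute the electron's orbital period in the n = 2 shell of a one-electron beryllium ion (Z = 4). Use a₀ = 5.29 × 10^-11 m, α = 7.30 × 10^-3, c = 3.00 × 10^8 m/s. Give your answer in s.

r = n²a₀/Z = 2²·5.29 × 10^-11/4 = 5.29 × 10^-11 m
v = Zαc/n = 4·0.00730·3.00 × 10^8/2 = 4.38 × 10^6 m/s
T = 2πr/v = 7.59 × 10^-17 s

7.59 × 10^-17 s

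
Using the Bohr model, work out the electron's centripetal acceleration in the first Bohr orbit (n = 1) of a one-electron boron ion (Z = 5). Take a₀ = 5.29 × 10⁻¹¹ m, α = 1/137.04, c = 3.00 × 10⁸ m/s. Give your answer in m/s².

1.13 × 10²⁵ m/s²

r = n²a₀/Z = 1.06 × 10⁻¹¹ m, v = Zαc/n = 1.09 × 10⁷ m/s
a = v²/r = (1.09 × 10⁷)² / 1.06 × 10⁻¹¹ = 1.13 × 10²⁵ m/s²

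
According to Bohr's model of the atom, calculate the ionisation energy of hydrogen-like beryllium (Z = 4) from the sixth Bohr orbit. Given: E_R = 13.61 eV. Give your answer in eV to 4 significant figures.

E_n = −E_R·Z²/n² = −13.61 × 4²/6² eV = -6.049 eV
Ionisation energy = −E_n = 6.049 eV

6.049 eV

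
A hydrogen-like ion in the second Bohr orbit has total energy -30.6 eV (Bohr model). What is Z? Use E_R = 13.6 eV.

3

E_n = −E_R Z²/n² ⇒ Z² = −E_n n²/E_R = 30.6 × 2² / 13.6 ≈ 9.00
Z = 3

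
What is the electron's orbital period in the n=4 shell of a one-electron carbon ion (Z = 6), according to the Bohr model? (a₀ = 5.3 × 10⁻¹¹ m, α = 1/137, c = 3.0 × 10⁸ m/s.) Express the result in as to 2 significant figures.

270 as

r = n²a₀/Z = 4²·5.3 × 10⁻¹¹/6 = 1.4 × 10⁻¹⁰ m
v = Zαc/n = 6·0.0073·3.0 × 10⁸/4 = 3.3 × 10⁶ m/s
T = 2πr/v = 2.7 × 10⁻¹⁶ s = 270 as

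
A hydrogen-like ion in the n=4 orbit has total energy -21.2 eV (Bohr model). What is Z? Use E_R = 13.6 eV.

5

E_n = −E_R Z²/n² ⇒ Z² = −E_n n²/E_R = 21.2 × 4² / 13.6 ≈ 24.94
Z = 5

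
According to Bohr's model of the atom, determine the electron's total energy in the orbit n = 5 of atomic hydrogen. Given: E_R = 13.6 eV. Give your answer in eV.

-0.544 eV

E_n = −E_R·Z²/n² = −13.6 × 1²/5² = -0.544 eV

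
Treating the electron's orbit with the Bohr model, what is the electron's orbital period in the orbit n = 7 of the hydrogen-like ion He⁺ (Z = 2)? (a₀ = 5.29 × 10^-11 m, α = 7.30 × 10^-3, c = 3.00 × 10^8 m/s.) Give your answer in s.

1.30 × 10^-14 s

r = n²a₀/Z = 7²·5.29 × 10^-11/2 = 1.30 × 10^-9 m
v = Zαc/n = 2·0.00730·3.00 × 10^8/7 = 6.26 × 10^5 m/s
T = 2πr/v = 1.30 × 10^-14 s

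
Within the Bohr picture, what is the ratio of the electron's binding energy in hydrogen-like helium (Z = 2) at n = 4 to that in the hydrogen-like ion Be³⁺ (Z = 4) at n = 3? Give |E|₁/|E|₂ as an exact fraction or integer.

|E| ∝ Z^2 · n^-2
|E|₁/|E|₂ = (2/4)^2 · (4/3)^-2 = 9/64

9/64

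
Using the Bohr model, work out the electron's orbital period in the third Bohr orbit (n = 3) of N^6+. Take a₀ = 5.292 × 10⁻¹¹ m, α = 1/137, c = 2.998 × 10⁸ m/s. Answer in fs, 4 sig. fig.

r = n²a₀/Z = 3²·5.292 × 10⁻¹¹/7 = 6.804 × 10⁻¹¹ m
v = Zαc/n = 7·0.007299·2.998 × 10⁸/3 = 5.106 × 10⁶ m/s
T = 2πr/v = 8.373 × 10⁻¹⁷ s = 0.08373 fs

0.08373 fs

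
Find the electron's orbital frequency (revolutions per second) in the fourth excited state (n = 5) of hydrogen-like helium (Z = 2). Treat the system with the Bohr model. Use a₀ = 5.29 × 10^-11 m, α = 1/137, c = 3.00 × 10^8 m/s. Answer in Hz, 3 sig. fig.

r = n²a₀/Z = 6.61 × 10^-10 m, v = Zαc/n = 8.76 × 10^5 m/s
f = v/(2πr) = 2.11 × 10^14 Hz

2.11 × 10^14 Hz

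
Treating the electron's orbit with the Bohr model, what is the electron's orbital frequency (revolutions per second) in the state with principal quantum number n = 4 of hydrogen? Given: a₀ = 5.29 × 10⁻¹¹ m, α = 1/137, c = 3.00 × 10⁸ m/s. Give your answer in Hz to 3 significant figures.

r = n²a₀/Z = 8.46 × 10⁻¹⁰ m, v = Zαc/n = 5.47 × 10⁵ m/s
f = v/(2πr) = 1.03 × 10¹⁴ Hz

1.03 × 10¹⁴ Hz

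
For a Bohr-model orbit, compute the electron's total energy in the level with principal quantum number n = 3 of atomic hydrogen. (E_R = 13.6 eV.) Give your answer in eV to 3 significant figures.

E_n = −E_R·Z²/n² = −13.6 × 1²/3² = -1.51 eV

-1.51 eV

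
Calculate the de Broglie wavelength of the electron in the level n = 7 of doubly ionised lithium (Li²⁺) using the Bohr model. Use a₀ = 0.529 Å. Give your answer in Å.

The Bohr quantisation condition is nλ = 2πr_n.
r_n = n²a₀/Z = 8.64 Å
λ = 2πr_n/n = 2π·8.64/7 = 7.76 Å

7.76 Å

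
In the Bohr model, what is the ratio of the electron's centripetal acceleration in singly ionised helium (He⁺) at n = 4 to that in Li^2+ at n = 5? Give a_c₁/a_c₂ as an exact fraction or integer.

625/864

a_c ∝ Z^3 · n^-4
a_c₁/a_c₂ = (2/3)^3 · (4/5)^-4 = 625/864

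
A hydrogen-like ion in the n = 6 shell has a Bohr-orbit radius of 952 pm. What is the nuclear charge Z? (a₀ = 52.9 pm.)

2

r_n = n²a₀/Z ⇒ Z = n²a₀/r = 6² × 52.9 / 952 ≈ 2.00
Z = 2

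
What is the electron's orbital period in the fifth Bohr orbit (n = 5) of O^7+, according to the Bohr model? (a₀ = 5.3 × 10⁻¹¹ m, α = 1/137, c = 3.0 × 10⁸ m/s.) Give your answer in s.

r = n²a₀/Z = 5²·5.3 × 10⁻¹¹/8 = 1.7 × 10⁻¹⁰ m
v = Zαc/n = 8·0.0073·3.0 × 10⁸/5 = 3.5 × 10⁶ m/s
T = 2πr/v = 3.0 × 10⁻¹⁶ s

3.0 × 10⁻¹⁶ s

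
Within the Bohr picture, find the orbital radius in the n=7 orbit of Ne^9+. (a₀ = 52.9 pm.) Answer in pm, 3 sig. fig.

259 pm

r_n = n²a₀/Z = 7² × 52.9 / 10
    = 49 × 52.9 / 10 = 259 pm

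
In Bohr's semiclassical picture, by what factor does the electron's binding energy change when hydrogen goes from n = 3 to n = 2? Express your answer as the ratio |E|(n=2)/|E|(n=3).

9/4

|E| ∝ Z^2 · n^-2; with Z fixed, |E| ∝ n^-2.
|E|(n=2)/|E|(n=3) = (2/3)^-2 = 9/4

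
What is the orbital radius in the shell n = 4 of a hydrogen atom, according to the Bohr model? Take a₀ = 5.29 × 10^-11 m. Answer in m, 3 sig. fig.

8.46 × 10^-10 m

r_n = n²a₀/Z = 4² × 5.29 × 10^-11 / 1
    = 16 × 5.29 × 10^-11 / 1 = 8.46 × 10^-10 m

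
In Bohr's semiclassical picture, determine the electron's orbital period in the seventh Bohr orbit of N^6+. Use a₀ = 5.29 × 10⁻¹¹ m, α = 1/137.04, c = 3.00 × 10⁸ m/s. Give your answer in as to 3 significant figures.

1060 as

r = n²a₀/Z = 7²·5.29 × 10⁻¹¹/7 = 3.70 × 10⁻¹⁰ m
v = Zαc/n = 7·0.00730·3.00 × 10⁸/7 = 2.19 × 10⁶ m/s
T = 2πr/v = 1.06 × 10⁻¹⁵ s = 1060 as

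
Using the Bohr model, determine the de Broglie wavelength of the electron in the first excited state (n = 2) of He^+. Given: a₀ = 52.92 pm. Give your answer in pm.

332.5 pm

The Bohr quantisation condition is nλ = 2πr_n.
r_n = n²a₀/Z = 105.8 pm
λ = 2πr_n/n = 2π·105.8/2 = 332.5 pm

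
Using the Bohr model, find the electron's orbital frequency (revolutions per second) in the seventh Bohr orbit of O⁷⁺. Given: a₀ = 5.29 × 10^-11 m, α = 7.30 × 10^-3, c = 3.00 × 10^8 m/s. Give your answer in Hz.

r = n²a₀/Z = 3.24 × 10^-10 m, v = Zαc/n = 2.50 × 10^6 m/s
f = v/(2πr) = 1.23 × 10^15 Hz

1.23 × 10^15 Hz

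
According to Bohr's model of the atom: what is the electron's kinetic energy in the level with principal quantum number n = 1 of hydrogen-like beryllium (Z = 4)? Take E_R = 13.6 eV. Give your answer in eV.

218 eV

For a Coulomb orbit the virial theorem gives K = −E_n.
E_n = −E_R·Z²/n², so K = E_R·Z²/n² = 13.6 × 4²/1² = 218 eV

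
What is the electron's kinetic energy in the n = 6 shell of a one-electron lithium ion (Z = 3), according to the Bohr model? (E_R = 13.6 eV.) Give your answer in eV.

For a Coulomb orbit the virial theorem gives K = −E_n.
E_n = −E_R·Z²/n², so K = E_R·Z²/n² = 13.6 × 3²/6² = 3.40 eV

3.40 eV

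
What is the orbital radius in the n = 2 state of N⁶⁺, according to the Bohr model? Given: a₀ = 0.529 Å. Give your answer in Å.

r_n = n²a₀/Z = 2² × 0.529 / 7
    = 4 × 0.529 / 7 = 0.302 Å

0.302 Å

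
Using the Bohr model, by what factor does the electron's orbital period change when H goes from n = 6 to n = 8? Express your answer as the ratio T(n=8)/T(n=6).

T ∝ Z^-2 · n^3; with Z fixed, T ∝ n^3.
T(n=8)/T(n=6) = (8/6)^3 = 64/27

64/27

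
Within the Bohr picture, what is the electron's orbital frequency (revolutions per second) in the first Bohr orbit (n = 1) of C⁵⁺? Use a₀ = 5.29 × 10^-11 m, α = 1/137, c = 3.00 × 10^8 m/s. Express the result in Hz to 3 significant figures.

r = n²a₀/Z = 8.82 × 10^-12 m, v = Zαc/n = 1.31 × 10^7 m/s
f = v/(2πr) = 2.37 × 10^17 Hz

2.37 × 10^17 Hz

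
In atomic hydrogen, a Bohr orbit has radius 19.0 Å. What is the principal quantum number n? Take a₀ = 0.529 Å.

6

r_n = n²a₀/Z ⇒ n² = rZ/a₀ = 19.0 × 1 / 0.529 ≈ 35.92
n = 6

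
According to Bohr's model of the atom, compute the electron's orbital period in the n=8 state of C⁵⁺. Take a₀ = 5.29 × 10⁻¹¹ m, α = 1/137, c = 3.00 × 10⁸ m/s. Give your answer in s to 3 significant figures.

r = n²a₀/Z = 8²·5.29 × 10⁻¹¹/6 = 5.64 × 10⁻¹⁰ m
v = Zαc/n = 6·0.00730·3.00 × 10⁸/8 = 1.64 × 10⁶ m/s
T = 2πr/v = 2.16 × 10⁻¹⁵ s

2.16 × 10⁻¹⁵ s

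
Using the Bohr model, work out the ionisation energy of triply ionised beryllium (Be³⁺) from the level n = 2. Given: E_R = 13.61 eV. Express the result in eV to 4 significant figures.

E_n = −E_R·Z²/n² = −13.61 × 4²/2² eV = -54.44 eV
Ionisation energy = −E_n = 54.44 eV

54.44 eV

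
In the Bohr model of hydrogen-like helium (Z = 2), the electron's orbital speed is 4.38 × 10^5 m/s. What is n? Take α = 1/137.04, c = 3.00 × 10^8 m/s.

v_n = Zαc/n ⇒ n = Zαc/v = 2 × 0.00730 × 3.00 × 10^8 / 4.38 × 10^5 ≈ 10.00
n = 10

10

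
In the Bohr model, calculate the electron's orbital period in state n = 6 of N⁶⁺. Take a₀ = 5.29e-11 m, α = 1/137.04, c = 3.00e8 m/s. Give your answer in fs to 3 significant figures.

r = n²a₀/Z = 6²·5.29e-11/7 = 2.72e-10 m
v = Zαc/n = 7·0.00730·3.00e8/6 = 2.55e6 m/s
T = 2πr/v = 6.69e-16 s = 0.669 fs

0.669 fs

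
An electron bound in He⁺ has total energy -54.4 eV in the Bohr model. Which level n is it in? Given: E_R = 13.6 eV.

1

E_n = −E_R Z²/n² ⇒ n² = E_R Z²/(−E_n) = 13.6 × 2² / 54.4 ≈ 1.00
n = 1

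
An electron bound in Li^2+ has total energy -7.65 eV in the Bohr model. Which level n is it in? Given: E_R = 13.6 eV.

E_n = −E_R Z²/n² ⇒ n² = E_R Z²/(−E_n) = 13.6 × 3² / 7.65 ≈ 16.00
n = 4

4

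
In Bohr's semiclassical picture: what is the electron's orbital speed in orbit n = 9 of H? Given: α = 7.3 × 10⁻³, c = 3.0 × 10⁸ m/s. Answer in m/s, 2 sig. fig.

v_n = Zαc/n = 1 × 0.0073 × 3.0 × 10⁸ / 9
    = 2.4 × 10⁵ m/s

2.4 × 10⁵ m/s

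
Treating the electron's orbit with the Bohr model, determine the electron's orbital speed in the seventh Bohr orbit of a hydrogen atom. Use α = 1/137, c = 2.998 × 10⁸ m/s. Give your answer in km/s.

312.6 km/s

v_n = Zαc/n = 1 × 0.007299 × 2.998 × 10⁸ / 7
    = 312.6 km/s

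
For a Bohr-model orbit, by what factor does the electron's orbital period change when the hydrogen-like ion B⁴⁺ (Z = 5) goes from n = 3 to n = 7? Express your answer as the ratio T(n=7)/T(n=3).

T ∝ Z^-2 · n^3; with Z fixed, T ∝ n^3.
T(n=7)/T(n=3) = (7/3)^3 = 343/27

343/27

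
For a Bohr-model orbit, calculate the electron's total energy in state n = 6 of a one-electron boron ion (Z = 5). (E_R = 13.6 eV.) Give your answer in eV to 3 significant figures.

-9.44 eV

E_n = −E_R·Z²/n² = −13.6 × 5²/6² = -9.44 eV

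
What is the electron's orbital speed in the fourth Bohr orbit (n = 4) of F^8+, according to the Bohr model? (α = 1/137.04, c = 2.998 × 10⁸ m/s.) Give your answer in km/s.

v_n = Zαc/n = 9 × 0.007297 × 2.998 × 10⁸ / 4
    = 4922 km/s

4922 km/s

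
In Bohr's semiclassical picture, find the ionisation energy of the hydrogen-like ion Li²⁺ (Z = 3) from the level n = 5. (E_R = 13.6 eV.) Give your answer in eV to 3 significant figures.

E_n = −E_R·Z²/n² = −13.6 × 3²/5² eV = -4.90 eV
Ionisation energy = −E_n = 4.90 eV

4.90 eV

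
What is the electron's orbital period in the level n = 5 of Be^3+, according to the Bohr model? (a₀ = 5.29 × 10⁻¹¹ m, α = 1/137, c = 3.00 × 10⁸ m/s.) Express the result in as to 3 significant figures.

r = n²a₀/Z = 5²·5.29 × 10⁻¹¹/4 = 3.31 × 10⁻¹⁰ m
v = Zαc/n = 4·0.00730·3.00 × 10⁸/5 = 1.75 × 10⁶ m/s
T = 2πr/v = 1.19 × 10⁻¹⁵ s = 1190 as

1190 as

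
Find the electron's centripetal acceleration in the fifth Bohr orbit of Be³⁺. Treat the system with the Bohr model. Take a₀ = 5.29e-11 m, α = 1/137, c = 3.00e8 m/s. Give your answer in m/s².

r = n²a₀/Z = 3.31e-10 m, v = Zαc/n = 1.75e6 m/s
a = v²/r = (1.75e6)² / 3.31e-10 = 9.28e21 m/s²

9.28e21 m/s²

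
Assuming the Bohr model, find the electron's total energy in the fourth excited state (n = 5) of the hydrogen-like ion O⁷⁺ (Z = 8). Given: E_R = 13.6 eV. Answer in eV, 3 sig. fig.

E_n = −E_R·Z²/n² = −13.6 × 8²/5² = -34.8 eV

-34.8 eV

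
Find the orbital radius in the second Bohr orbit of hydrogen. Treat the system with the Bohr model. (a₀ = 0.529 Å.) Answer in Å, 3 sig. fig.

r_n = n²a₀/Z = 2² × 0.529 / 1
    = 4 × 0.529 / 1 = 2.12 Å

2.12 Å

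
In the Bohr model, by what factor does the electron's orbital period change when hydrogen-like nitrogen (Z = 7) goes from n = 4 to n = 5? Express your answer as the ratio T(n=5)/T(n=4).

125/64

T ∝ Z^-2 · n^3; with Z fixed, T ∝ n^3.
T(n=5)/T(n=4) = (5/4)^3 = 125/64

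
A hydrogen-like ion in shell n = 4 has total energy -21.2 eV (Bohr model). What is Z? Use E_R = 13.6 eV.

E_n = −E_R Z²/n² ⇒ Z² = −E_n n²/E_R = 21.2 × 4² / 13.6 ≈ 24.94
Z = 5

5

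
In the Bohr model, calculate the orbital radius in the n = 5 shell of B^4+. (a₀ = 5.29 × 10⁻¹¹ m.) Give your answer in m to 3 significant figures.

2.64 × 10⁻¹⁰ m

r_n = n²a₀/Z = 5² × 5.29 × 10⁻¹¹ / 5
    = 25 × 5.29 × 10⁻¹¹ / 5 = 2.64 × 10⁻¹⁰ m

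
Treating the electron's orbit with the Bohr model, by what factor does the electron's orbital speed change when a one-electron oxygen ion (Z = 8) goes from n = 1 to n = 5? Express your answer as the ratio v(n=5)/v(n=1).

v ∝ Z^1 · n^-1; with Z fixed, v ∝ n^-1.
v(n=5)/v(n=1) = (5/1)^-1 = 1/5

1/5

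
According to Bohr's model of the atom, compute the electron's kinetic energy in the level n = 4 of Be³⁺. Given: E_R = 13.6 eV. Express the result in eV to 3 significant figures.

For a Coulomb orbit the virial theorem gives K = −E_n.
E_n = −E_R·Z²/n², so K = E_R·Z²/n² = 13.6 × 4²/4² = 13.6 eV

13.6 eV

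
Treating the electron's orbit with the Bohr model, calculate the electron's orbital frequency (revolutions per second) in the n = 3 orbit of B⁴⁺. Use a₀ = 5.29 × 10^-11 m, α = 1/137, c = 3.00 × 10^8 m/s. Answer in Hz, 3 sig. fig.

r = n²a₀/Z = 9.52 × 10^-11 m, v = Zαc/n = 3.65 × 10^6 m/s
f = v/(2πr) = 6.10 × 10^15 Hz

6.10 × 10^15 Hz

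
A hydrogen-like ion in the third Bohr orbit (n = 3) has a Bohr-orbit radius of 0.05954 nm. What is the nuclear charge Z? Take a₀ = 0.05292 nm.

8

r_n = n²a₀/Z ⇒ Z = n²a₀/r = 3² × 0.05292 / 0.05954 ≈ 8.00
Z = 8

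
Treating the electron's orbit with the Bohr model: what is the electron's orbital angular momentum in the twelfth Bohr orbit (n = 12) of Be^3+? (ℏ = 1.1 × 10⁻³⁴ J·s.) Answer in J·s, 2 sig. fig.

L_n = nℏ = 12 × 1.1 × 10⁻³⁴ = 1.3 × 10⁻³³ J·s

1.3 × 10⁻³³ J·s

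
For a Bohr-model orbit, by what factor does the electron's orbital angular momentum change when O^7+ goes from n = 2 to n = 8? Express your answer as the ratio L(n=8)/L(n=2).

4

L = nℏ depends only on n, so L ∝ n.
L(n=8)/L(n=2) = (8/2)^1 = 4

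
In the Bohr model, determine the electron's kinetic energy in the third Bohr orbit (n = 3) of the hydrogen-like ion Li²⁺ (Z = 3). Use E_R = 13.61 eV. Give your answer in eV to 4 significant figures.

13.61 eV

For a Coulomb orbit the virial theorem gives K = −E_n.
E_n = −E_R·Z²/n², so K = E_R·Z²/n² = 13.61 × 3²/3² = 13.61 eV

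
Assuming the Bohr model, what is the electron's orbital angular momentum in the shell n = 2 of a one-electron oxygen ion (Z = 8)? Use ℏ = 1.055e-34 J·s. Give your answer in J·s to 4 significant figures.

2.110e-34 J·s

L_n = nℏ = 2 × 1.055e-34 = 2.110e-34 J·s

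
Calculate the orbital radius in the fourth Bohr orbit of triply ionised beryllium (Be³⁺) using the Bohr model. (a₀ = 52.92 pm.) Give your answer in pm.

211.7 pm

r_n = n²a₀/Z = 4² × 52.92 / 4
    = 16 × 52.92 / 4 = 211.7 pm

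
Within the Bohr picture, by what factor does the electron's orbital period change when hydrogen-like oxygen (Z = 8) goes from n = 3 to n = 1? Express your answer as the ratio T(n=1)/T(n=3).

1/27

T ∝ Z^-2 · n^3; with Z fixed, T ∝ n^3.
T(n=1)/T(n=3) = (1/3)^3 = 1/27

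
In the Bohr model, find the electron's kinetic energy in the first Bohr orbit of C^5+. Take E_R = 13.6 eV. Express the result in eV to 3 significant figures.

490 eV

For a Coulomb orbit the virial theorem gives K = −E_n.
E_n = −E_R·Z²/n², so K = E_R·Z²/n² = 13.6 × 6²/1² = 490 eV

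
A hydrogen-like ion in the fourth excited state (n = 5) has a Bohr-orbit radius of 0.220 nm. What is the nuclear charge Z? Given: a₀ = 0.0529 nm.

r_n = n²a₀/Z ⇒ Z = n²a₀/r = 5² × 0.0529 / 0.220 ≈ 6.01
Z = 6

6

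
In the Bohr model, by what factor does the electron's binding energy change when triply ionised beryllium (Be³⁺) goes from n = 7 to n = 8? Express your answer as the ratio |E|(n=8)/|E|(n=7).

49/64

|E| ∝ Z^2 · n^-2; with Z fixed, |E| ∝ n^-2.
|E|(n=8)/|E|(n=7) = (8/7)^-2 = 49/64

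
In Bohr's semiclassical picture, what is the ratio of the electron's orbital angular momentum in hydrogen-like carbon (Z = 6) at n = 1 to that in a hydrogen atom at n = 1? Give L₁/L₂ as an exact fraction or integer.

L = nℏ is independent of Z.
L₁/L₂ = n₁/n₂ = 1/1 = 1

1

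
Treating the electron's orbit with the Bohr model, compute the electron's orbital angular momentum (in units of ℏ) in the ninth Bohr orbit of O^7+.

L_n = nℏ, so L/ℏ = n = 9.

9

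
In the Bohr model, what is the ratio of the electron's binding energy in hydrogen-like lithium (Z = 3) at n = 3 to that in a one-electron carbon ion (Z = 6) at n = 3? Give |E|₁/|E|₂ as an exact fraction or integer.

|E| ∝ Z^2 · n^-2
|E|₁/|E|₂ = (3/6)^2 · (3/3)^-2 = 1/4

1/4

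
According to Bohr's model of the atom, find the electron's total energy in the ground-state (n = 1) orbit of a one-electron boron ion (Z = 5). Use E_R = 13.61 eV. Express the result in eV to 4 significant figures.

E_n = −E_R·Z²/n² = −13.61 × 5²/1² = -340.2 eV

-340.2 eV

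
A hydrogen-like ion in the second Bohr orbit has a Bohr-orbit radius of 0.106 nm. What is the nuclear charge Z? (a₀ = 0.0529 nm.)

2

r_n = n²a₀/Z ⇒ Z = n²a₀/r = 2² × 0.0529 / 0.106 ≈ 2.00
Z = 2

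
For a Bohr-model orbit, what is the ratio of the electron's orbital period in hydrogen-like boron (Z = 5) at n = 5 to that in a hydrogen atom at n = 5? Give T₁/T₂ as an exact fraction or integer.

T ∝ Z^-2 · n^3
T₁/T₂ = (5/1)^-2 · (5/5)^3 = 1/25

1/25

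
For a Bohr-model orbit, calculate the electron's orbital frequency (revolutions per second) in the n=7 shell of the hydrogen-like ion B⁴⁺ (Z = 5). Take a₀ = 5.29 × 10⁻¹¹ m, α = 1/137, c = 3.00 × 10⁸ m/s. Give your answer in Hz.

r = n²a₀/Z = 5.18 × 10⁻¹⁰ m, v = Zαc/n = 1.56 × 10⁶ m/s
f = v/(2πr) = 4.80 × 10¹⁴ Hz

4.80 × 10¹⁴ Hz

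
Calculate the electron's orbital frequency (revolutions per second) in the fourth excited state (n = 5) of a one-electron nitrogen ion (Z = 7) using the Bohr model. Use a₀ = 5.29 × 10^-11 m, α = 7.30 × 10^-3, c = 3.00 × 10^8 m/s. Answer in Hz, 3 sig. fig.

2.58 × 10^15 Hz

r = n²a₀/Z = 1.89 × 10^-10 m, v = Zαc/n = 3.07 × 10^6 m/s
f = v/(2πr) = 2.58 × 10^15 Hz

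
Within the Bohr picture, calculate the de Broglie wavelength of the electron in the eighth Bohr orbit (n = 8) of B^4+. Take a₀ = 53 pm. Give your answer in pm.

530 pm

The Bohr quantisation condition is nλ = 2πr_n.
r_n = n²a₀/Z = 680 pm
λ = 2πr_n/n = 2π·680/8 = 530 pm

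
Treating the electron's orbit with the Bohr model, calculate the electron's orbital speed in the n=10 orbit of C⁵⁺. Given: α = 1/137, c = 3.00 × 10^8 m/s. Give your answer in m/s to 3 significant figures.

1.31 × 10^6 m/s

v_n = Zαc/n = 6 × 0.00730 × 3.00 × 10^8 / 10
    = 1.31 × 10^6 m/s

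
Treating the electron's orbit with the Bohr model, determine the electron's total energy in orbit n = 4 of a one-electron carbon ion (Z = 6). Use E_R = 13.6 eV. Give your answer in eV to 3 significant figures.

E_n = −E_R·Z²/n² = −13.6 × 6²/4² = -30.6 eV

-30.6 eV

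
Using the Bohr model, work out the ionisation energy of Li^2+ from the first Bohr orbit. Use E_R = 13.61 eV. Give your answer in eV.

122.5 eV

E_n = −E_R·Z²/n² = −13.61 × 3²/1² eV = -122.5 eV
Ionisation energy = −E_n = 122.5 eV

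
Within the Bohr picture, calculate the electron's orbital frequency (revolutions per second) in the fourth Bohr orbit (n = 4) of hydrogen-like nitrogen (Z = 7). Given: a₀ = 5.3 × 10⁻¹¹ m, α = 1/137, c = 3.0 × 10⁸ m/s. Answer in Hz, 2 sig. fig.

5.0 × 10¹⁵ Hz

r = n²a₀/Z = 1.2 × 10⁻¹⁰ m, v = Zαc/n = 3.8 × 10⁶ m/s
f = v/(2πr) = 5.0 × 10¹⁵ Hz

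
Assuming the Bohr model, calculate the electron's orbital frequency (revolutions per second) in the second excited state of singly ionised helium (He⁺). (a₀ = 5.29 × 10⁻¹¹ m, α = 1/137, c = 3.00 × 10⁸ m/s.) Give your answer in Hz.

9.76 × 10¹⁴ Hz

r = n²a₀/Z = 2.38 × 10⁻¹⁰ m, v = Zαc/n = 1.46 × 10⁶ m/s
f = v/(2πr) = 9.76 × 10¹⁴ Hz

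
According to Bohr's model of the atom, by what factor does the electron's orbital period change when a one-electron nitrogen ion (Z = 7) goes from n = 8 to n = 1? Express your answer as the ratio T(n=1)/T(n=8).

1/512

T ∝ Z^-2 · n^3; with Z fixed, T ∝ n^3.
T(n=1)/T(n=8) = (1/8)^3 = 1/512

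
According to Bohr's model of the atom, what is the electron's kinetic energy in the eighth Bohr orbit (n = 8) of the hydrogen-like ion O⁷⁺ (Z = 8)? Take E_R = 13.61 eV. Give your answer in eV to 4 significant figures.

For a Coulomb orbit the virial theorem gives K = −E_n.
E_n = −E_R·Z²/n², so K = E_R·Z²/n² = 13.61 × 8²/8² = 13.61 eV

13.61 eV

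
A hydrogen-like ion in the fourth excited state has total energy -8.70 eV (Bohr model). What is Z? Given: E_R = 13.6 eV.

4

E_n = −E_R Z²/n² ⇒ Z² = −E_n n²/E_R = 8.70 × 5² / 13.6 ≈ 15.99
Z = 4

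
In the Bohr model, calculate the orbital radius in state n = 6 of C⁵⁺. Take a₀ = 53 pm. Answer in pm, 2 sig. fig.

320 pm

r_n = n²a₀/Z = 6² × 53 / 6
    = 36 × 53 / 6 = 320 pm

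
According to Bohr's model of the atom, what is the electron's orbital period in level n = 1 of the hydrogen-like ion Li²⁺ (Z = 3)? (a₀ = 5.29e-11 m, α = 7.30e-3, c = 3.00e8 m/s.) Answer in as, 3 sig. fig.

r = n²a₀/Z = 1²·5.29e-11/3 = 1.76e-11 m
v = Zαc/n = 3·0.00730·3.00e8/1 = 6.57e6 m/s
T = 2πr/v = 1.69e-17 s = 16.9 as

16.9 as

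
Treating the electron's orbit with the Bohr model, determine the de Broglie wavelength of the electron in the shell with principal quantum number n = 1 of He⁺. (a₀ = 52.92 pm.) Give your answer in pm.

The Bohr quantisation condition is nλ = 2πr_n.
r_n = n²a₀/Z = 26.46 pm
λ = 2πr_n/n = 2π·26.46/1 = 166.3 pm

166.3 pm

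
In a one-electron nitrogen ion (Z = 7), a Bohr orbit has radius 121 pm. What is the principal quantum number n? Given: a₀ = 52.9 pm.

4

r_n = n²a₀/Z ⇒ n² = rZ/a₀ = 121 × 7 / 52.9 ≈ 16.01
n = 4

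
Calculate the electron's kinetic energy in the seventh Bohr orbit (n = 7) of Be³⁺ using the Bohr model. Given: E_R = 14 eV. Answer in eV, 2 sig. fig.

4.6 eV

For a Coulomb orbit the virial theorem gives K = −E_n.
E_n = −E_R·Z²/n², so K = E_R·Z²/n² = 14 × 4²/7² = 4.6 eV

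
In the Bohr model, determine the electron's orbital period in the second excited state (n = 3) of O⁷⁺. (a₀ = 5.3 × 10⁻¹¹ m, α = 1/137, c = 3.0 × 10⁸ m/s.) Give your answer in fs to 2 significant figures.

0.064 fs

r = n²a₀/Z = 3²·5.3 × 10⁻¹¹/8 = 6.0 × 10⁻¹¹ m
v = Zαc/n = 8·0.0073·3.0 × 10⁸/3 = 5.8 × 10⁶ m/s
T = 2πr/v = 6.4 × 10⁻¹⁷ s = 0.064 fs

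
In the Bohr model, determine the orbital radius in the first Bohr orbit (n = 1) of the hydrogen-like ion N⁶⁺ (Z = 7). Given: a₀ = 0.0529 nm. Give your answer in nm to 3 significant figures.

r_n = n²a₀/Z = 1² × 0.0529 / 7
    = 1 × 0.0529 / 7 = 0.00756 nm

0.00756 nm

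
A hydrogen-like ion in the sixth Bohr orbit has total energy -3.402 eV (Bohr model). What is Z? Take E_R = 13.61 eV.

E_n = −E_R Z²/n² ⇒ Z² = −E_n n²/E_R = 3.402 × 6² / 13.61 ≈ 9.00
Z = 3

3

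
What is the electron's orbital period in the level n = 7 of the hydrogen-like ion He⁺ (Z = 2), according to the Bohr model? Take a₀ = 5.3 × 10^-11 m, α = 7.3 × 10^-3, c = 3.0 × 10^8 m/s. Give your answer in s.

1.3 × 10^-14 s

r = n²a₀/Z = 7²·5.3 × 10^-11/2 = 1.3 × 10^-9 m
v = Zαc/n = 2·0.0073·3.0 × 10^8/7 = 6.3 × 10^5 m/s
T = 2πr/v = 1.3 × 10^-14 s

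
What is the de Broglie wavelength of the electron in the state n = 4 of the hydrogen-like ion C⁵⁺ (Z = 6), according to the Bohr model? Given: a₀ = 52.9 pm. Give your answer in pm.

222 pm

The Bohr quantisation condition is nλ = 2πr_n.
r_n = n²a₀/Z = 141 pm
λ = 2πr_n/n = 2π·141/4 = 222 pm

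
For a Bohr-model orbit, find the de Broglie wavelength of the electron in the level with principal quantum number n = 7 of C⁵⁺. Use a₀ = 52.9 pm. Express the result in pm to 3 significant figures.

388 pm

The Bohr quantisation condition is nλ = 2πr_n.
r_n = n²a₀/Z = 432 pm
λ = 2πr_n/n = 2π·432/7 = 388 pm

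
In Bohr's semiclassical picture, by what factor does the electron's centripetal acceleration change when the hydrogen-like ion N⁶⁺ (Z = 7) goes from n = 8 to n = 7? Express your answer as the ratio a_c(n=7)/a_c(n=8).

a_c ∝ Z^3 · n^-4; with Z fixed, a_c ∝ n^-4.
a_c(n=7)/a_c(n=8) = (7/8)^-4 = 4096/2401

4096/2401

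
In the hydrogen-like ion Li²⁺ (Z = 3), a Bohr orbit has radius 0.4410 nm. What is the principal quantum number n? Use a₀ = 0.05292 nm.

r_n = n²a₀/Z ⇒ n² = rZ/a₀ = 0.4410 × 3 / 0.05292 ≈ 25.00
n = 5

5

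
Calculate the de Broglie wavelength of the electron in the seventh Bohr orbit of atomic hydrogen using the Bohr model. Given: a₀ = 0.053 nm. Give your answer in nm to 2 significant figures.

2.3 nm

The Bohr quantisation condition is nλ = 2πr_n.
r_n = n²a₀/Z = 2.6 nm
λ = 2πr_n/n = 2π·2.6/7 = 2.3 nm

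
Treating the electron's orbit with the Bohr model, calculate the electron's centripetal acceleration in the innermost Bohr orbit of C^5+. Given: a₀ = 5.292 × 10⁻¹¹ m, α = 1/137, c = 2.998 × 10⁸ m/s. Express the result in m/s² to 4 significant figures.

r = n²a₀/Z = 8.820 × 10⁻¹² m, v = Zαc/n = 1.313 × 10⁷ m/s
a = v²/r = (1.313 × 10⁷)² / 8.820 × 10⁻¹² = 1.955 × 10²⁵ m/s²

1.955 × 10²⁵ m/s²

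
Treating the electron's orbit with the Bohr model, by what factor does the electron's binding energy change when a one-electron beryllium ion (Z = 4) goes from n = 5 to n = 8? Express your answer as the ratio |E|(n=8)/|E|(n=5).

|E| ∝ Z^2 · n^-2; with Z fixed, |E| ∝ n^-2.
|E|(n=8)/|E|(n=5) = (8/5)^-2 = 25/64

25/64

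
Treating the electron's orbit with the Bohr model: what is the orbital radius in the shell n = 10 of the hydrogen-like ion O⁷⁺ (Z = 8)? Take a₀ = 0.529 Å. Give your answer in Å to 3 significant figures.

6.61 Å

r_n = n²a₀/Z = 10² × 0.529 / 8
    = 100 × 0.529 / 8 = 6.61 Å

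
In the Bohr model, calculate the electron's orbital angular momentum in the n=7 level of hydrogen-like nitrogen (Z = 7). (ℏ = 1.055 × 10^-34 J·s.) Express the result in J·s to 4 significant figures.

7.385 × 10^-34 J·s

L_n = nℏ = 7 × 1.055 × 10^-34 = 7.385 × 10^-34 J·s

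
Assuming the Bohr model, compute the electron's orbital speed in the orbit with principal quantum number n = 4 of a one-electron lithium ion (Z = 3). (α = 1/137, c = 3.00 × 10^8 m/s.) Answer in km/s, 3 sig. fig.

v_n = Zαc/n = 3 × 0.00730 × 3.00 × 10^8 / 4
    = 1640 km/s

1640 km/s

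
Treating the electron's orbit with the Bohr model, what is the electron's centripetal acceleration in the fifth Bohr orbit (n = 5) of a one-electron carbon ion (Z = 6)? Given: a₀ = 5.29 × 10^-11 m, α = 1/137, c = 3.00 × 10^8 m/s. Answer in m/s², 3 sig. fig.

3.13 × 10^22 m/s²

r = n²a₀/Z = 2.20 × 10^-10 m, v = Zαc/n = 2.63 × 10^6 m/s
a = v²/r = (2.63 × 10^6)² / 2.20 × 10^-10 = 3.13 × 10^22 m/s²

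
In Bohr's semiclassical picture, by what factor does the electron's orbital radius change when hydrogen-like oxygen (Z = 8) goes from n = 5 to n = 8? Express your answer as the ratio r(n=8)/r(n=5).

64/25

r ∝ Z^-1 · n^2; with Z fixed, r ∝ n^2.
r(n=8)/r(n=5) = (8/5)^2 = 64/25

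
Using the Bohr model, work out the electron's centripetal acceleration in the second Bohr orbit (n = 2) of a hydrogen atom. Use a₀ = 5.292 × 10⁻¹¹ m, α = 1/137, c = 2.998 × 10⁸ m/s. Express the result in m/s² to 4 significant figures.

5.656 × 10²¹ m/s²

r = n²a₀/Z = 2.117 × 10⁻¹⁰ m, v = Zαc/n = 1.094 × 10⁶ m/s
a = v²/r = (1.094 × 10⁶)² / 2.117 × 10⁻¹⁰ = 5.656 × 10²¹ m/s²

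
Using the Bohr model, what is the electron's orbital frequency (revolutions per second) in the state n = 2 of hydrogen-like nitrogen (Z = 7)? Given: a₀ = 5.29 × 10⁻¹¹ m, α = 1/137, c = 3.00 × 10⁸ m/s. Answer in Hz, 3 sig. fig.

4.04 × 10¹⁶ Hz

r = n²a₀/Z = 3.02 × 10⁻¹¹ m, v = Zαc/n = 7.66 × 10⁶ m/s
f = v/(2πr) = 4.04 × 10¹⁶ Hz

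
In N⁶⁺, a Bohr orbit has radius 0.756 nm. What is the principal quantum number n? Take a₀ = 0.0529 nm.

r_n = n²a₀/Z ⇒ n² = rZ/a₀ = 0.756 × 7 / 0.0529 ≈ 100.04
n = 10

10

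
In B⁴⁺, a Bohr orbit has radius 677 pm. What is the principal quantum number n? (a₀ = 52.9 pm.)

r_n = n²a₀/Z ⇒ n² = rZ/a₀ = 677 × 5 / 52.9 ≈ 63.99
n = 8

8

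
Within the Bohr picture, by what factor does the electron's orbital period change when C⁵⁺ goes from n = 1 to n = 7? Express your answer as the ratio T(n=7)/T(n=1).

343

T ∝ Z^-2 · n^3; with Z fixed, T ∝ n^3.
T(n=7)/T(n=1) = (7/1)^3 = 343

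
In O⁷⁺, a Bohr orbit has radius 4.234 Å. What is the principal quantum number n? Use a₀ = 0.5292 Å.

r_n = n²a₀/Z ⇒ n² = rZ/a₀ = 4.234 × 8 / 0.5292 ≈ 64.01
n = 8

8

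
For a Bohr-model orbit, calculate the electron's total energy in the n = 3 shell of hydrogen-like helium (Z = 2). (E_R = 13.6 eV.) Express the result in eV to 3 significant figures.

-6.04 eV

E_n = −E_R·Z²/n² = −13.6 × 2²/3² = -6.04 eV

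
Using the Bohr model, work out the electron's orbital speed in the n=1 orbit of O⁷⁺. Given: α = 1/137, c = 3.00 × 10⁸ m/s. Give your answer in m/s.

1.75 × 10⁷ m/s

v_n = Zαc/n = 8 × 0.00730 × 3.00 × 10⁸ / 1
    = 1.75 × 10⁷ m/s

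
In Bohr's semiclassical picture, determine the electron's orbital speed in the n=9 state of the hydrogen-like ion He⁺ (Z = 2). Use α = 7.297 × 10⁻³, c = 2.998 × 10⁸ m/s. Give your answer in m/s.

4.861 × 10⁵ m/s

v_n = Zαc/n = 2 × 0.007297 × 2.998 × 10⁸ / 9
    = 4.861 × 10⁵ m/s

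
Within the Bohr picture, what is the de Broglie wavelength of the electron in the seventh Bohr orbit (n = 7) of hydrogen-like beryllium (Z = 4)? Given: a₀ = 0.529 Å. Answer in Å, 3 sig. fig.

5.82 Å

The Bohr quantisation condition is nλ = 2πr_n.
r_n = n²a₀/Z = 6.48 Å
λ = 2πr_n/n = 2π·6.48/7 = 5.82 Å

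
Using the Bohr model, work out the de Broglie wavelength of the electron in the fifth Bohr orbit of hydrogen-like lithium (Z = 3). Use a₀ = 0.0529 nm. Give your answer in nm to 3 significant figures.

The Bohr quantisation condition is nλ = 2πr_n.
r_n = n²a₀/Z = 0.441 nm
λ = 2πr_n/n = 2π·0.441/5 = 0.554 nm

0.554 nm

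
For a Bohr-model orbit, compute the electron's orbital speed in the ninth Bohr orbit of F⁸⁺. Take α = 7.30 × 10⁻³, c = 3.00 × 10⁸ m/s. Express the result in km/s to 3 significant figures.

v_n = Zαc/n = 9 × 0.00730 × 3.00 × 10⁸ / 9
    = 2190 km/s

2190 km/s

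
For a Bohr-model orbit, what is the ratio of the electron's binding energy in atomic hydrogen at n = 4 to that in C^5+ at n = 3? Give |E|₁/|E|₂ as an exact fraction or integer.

1/64

|E| ∝ Z^2 · n^-2
|E|₁/|E|₂ = (1/6)^2 · (4/3)^-2 = 1/64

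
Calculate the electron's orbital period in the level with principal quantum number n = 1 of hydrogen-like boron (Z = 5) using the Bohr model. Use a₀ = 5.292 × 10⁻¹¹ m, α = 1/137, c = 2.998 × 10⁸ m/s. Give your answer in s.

6.078 × 10⁻¹⁸ s

r = n²a₀/Z = 1²·5.292 × 10⁻¹¹/5 = 1.058 × 10⁻¹¹ m
v = Zαc/n = 5·0.007299·2.998 × 10⁸/1 = 1.094 × 10⁷ m/s
T = 2πr/v = 6.078 × 10⁻¹⁸ s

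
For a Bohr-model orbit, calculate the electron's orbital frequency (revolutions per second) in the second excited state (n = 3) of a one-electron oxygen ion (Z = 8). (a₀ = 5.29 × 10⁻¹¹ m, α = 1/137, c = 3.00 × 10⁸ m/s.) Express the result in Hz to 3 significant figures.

1.56 × 10¹⁶ Hz

r = n²a₀/Z = 5.95 × 10⁻¹¹ m, v = Zαc/n = 5.84 × 10⁶ m/s
f = v/(2πr) = 1.56 × 10¹⁶ Hz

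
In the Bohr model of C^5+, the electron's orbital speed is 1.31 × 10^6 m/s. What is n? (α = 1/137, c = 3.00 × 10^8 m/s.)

10

v_n = Zαc/n ⇒ n = Zαc/v = 6 × 0.00730 × 3.00 × 10^8 / 1.31 × 10^6 ≈ 10.03
n = 10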